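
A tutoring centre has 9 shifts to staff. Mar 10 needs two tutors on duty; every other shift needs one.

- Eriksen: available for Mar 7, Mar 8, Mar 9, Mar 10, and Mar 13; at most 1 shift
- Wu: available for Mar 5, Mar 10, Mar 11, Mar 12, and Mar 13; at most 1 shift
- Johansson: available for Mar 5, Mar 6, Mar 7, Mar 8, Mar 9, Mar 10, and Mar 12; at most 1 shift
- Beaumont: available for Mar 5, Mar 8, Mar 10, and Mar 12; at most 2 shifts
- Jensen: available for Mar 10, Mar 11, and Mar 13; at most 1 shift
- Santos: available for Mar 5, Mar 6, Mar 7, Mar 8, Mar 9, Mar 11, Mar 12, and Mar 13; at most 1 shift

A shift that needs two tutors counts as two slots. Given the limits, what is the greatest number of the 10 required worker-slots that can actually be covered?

7

Total capacity across all tutors is 1+1+1+2+1+1 = 7, and 10 slots are needed, so at most 7 can be filled.
An assignment achieving 7: Mar 5→Beaumont, Mar 6→Johansson, Mar 7→Eriksen, Mar 8→Beaumont, Mar 9→Santos, Mar 11→Wu, Mar 13→Jensen.
Loads: Eriksen 1/1, Wu 1/1, Johansson 1/1, Beaumont 2/2, Jensen 1/1, Santos 1/1.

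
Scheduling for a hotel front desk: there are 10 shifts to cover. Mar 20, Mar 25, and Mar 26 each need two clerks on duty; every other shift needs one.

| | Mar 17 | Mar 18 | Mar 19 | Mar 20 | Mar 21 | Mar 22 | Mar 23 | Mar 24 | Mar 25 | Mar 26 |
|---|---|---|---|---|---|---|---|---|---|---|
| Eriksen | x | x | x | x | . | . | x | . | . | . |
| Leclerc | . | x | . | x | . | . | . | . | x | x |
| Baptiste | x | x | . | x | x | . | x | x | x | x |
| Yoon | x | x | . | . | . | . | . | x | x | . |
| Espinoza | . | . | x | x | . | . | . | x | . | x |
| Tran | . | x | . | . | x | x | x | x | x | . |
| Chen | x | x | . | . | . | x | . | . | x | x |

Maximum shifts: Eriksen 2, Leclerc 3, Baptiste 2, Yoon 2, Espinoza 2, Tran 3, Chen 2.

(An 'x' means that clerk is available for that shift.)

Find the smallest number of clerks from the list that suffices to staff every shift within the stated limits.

13 slots to fill and no one can take more than 3, so at least ⌈13/3⌉ = 5 clerks are needed.
Any 5 clerks together have capacity at most 3+3+2+2+2 = 12 < 13 slots, so 5 can never suffice.
Eriksen, Leclerc, Baptiste, Yoon, Espinoza, and Tran alone can cover everything: Mar 17→Eriksen, Mar 18→Leclerc, Mar 19→Eriksen, Mar 20→Leclerc+Espinoza, Mar 21→Baptiste, Mar 22→Tran, Mar 23→Baptiste, Mar 24→Yoon, Mar 25→Yoon+Tran, Mar 26→Leclerc+Espinoza.

6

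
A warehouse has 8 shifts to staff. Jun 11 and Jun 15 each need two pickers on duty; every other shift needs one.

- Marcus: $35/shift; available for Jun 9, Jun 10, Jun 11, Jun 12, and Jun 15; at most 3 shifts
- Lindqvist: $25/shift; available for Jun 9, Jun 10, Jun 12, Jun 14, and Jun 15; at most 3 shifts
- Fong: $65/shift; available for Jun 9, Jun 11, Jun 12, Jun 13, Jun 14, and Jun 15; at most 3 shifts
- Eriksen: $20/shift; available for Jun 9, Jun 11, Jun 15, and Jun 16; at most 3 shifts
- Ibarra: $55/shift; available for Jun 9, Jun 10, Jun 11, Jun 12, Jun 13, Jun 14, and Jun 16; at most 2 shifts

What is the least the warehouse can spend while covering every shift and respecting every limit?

Picking the cheapest available picker for each shift independently would cost $270, but that ignores the shift limits.
An optimal schedule: Jun 9→Marcus, Jun 10→Lindqvist, Jun 11→Eriksen+Marcus, Jun 12→Lindqvist, Jun 13→Ibarra, Jun 14→Lindqvist, Jun 15→Eriksen+Marcus, Jun 16→Eriksen.
Total: 35 + 25 + 20 + 35 + 25 + 55 + 25 + 20 + 35 + 20 = $295.

$295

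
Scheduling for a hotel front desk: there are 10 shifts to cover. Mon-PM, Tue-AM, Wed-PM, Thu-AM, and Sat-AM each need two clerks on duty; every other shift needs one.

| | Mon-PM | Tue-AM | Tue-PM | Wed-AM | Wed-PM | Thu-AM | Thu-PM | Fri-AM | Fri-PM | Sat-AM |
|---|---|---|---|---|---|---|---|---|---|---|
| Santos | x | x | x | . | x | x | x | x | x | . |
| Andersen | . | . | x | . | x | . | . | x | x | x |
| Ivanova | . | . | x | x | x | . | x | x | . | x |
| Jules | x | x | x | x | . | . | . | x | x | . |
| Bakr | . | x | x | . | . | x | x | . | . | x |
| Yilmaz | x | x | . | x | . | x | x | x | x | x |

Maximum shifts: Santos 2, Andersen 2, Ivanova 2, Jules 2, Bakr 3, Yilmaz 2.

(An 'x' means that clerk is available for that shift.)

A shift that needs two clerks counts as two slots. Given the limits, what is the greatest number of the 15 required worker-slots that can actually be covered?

Total capacity across all clerks is 2+2+2+2+3+2 = 13, and 15 slots are needed, so at most 13 can be filled.
An assignment achieving 13: Mon-PM→Santos+Jules, Tue-AM→Jules+Bakr, Wed-AM→Ivanova, Wed-PM→Santos+Andersen, Thu-AM→Bakr+Yilmaz, Thu-PM→Ivanova, Fri-PM→Andersen, Sat-AM→Bakr+Yilmaz.
Loads: Santos 2/2, Andersen 2/2, Ivanova 2/2, Jules 2/2, Bakr 3/3, Yilmaz 2/2.

13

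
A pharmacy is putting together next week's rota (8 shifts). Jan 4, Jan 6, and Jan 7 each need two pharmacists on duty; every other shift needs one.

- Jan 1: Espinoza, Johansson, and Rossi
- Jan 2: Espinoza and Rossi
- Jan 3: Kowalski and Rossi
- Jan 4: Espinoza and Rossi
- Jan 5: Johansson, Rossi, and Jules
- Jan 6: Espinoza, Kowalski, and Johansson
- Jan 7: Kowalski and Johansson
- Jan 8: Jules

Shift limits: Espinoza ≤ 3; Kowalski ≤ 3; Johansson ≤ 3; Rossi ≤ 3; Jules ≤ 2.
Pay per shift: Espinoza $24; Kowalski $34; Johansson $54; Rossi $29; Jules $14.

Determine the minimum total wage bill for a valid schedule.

$309

Jan 4 can only be covered by Espinoza and Rossi, so that assignment is forced.
Jan 7 can only be covered by Kowalski and Johansson, so that assignment is forced.
Jan 8 can only be covered by Jules, so that assignment is forced.
Picking the cheapest available pharmacist for each shift independently would cost $304, but that ignores the shift limits.
An optimal schedule: Jan 1→Rossi, Jan 2→Espinoza, Jan 3→Rossi, Jan 4→Espinoza+Rossi, Jan 5→Jules, Jan 6→Espinoza+Kowalski, Jan 7→Kowalski+Johansson, Jan 8→Jules.
Total: 29 + 24 + 29 + 24 + 29 + 14 + 24 + 34 + 34 + 54 + 14 = $309.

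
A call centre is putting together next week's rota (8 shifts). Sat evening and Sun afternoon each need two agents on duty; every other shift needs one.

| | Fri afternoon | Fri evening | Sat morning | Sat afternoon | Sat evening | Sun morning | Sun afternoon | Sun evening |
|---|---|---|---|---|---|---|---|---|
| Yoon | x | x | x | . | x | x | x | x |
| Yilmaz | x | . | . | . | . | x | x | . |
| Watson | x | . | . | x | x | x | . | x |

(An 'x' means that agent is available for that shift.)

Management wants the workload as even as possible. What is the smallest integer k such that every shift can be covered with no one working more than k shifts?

4

With 3 agents and 10 worker-slots to fill, someone must work at least ⌈10/3⌉ = 4 shifts, so k ≥ 4.
k = 4 works: Fri afternoon→Yilmaz, Fri evening→Yoon, Sat morning→Yoon, Sat afternoon→Watson, Sat evening→Yoon+Watson, Sun morning→Yilmaz, Sun afternoon→Yoon+Yilmaz, Sun evening→Watson.
Loads: Yoon 4, Yilmaz 3, Watson 3 — all ≤ 4.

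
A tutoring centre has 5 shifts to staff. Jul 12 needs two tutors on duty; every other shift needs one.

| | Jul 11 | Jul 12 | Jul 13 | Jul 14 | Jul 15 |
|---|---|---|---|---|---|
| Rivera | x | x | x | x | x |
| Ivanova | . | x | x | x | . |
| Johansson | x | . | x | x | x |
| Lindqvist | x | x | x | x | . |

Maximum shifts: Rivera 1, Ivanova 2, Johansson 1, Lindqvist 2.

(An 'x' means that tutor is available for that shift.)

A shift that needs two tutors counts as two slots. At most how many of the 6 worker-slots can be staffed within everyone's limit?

Total capacity across all tutors is 1+2+1+2 = 6, and 6 slots are needed, so at most 6 can be filled.
An assignment achieving 6: Jul 11→Johansson, Jul 12→Ivanova+Lindqvist, Jul 13→Ivanova, Jul 14→Lindqvist, Jul 15→Rivera.
Loads: Rivera 1/1, Ivanova 2/2, Johansson 1/1, Lindqvist 2/2.

6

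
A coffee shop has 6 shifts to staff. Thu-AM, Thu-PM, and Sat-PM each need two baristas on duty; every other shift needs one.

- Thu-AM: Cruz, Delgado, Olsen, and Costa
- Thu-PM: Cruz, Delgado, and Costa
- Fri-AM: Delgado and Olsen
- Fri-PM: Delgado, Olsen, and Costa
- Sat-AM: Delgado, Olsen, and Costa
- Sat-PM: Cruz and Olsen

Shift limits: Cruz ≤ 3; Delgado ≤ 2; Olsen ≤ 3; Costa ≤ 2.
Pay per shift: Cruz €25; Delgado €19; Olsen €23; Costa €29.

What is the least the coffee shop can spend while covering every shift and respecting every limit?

€211

Sat-PM can only be covered by Cruz and Olsen, so that assignment is forced.
Picking the cheapest available barista for each shift independently would cost €191, but that ignores the shift limits.
An optimal schedule: Thu-AM→Cruz+Costa, Thu-PM→Cruz+Delgado, Fri-AM→Delgado, Fri-PM→Olsen, Sat-AM→Olsen, Sat-PM→Cruz+Olsen.
Total: 25 + 29 + 25 + 19 + 19 + 23 + 23 + 25 + 23 = €211.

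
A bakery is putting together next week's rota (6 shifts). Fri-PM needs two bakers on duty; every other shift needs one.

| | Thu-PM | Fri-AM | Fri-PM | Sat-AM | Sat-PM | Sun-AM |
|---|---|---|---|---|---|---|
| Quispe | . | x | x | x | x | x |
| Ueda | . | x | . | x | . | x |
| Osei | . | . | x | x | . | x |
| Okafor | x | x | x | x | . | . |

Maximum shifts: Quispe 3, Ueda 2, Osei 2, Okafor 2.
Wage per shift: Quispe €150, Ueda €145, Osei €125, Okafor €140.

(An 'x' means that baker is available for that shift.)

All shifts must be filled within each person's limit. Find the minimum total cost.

Thu-PM can only be covered by Okafor, so that assignment is forced.
Sat-PM can only be covered by Quispe, so that assignment is forced.
Picking the cheapest available baker for each shift independently would cost €945, but that ignores the shift limits.
An optimal schedule: Thu-PM→Okafor, Fri-AM→Ueda, Fri-PM→Osei+Okafor, Sat-AM→Ueda, Sat-PM→Quispe, Sun-AM→Osei.
Total: 140 + 145 + 125 + 140 + 145 + 150 + 125 = €970.

€970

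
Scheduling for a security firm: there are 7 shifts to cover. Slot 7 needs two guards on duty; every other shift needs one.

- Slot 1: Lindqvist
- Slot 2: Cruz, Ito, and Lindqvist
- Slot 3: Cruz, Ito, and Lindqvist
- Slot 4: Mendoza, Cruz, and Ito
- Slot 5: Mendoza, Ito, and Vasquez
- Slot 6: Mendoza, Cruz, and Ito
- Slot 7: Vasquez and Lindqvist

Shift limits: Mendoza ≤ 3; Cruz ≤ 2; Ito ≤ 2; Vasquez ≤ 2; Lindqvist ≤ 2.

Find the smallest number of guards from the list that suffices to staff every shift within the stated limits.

4

8 slots to fill and no one can take more than 3, so at least ⌈8/3⌉ = 3 guards are needed.
Any 3 guards together have capacity at most 3+2+2 = 7 < 8 slots, so 3 can never suffice.
Mendoza, Cruz, Vasquez, and Lindqvist alone can cover everything: Slot 1→Lindqvist, Slot 2→Cruz, Slot 3→Cruz, Slot 4→Mendoza, Slot 5→Mendoza, Slot 6→Mendoza, Slot 7→Vasquez+Lindqvist.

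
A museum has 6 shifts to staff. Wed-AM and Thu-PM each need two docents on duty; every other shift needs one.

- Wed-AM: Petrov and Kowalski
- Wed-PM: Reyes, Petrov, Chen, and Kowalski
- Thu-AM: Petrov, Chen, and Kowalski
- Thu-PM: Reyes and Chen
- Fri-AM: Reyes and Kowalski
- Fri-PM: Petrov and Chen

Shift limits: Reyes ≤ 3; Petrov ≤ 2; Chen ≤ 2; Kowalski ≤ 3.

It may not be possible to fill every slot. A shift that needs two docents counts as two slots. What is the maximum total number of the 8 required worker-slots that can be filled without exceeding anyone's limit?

Total capacity across all docents is 3+2+2+3 = 10, and 8 slots are needed, so at most 8 can be filled.
An assignment achieving 8: Wed-AM→Petrov+Kowalski, Wed-PM→Reyes, Thu-AM→Chen, Thu-PM→Reyes+Chen, Fri-AM→Reyes, Fri-PM→Petrov.
Loads: Reyes 3/3, Petrov 2/2, Chen 2/2, Kowalski 1/3.

8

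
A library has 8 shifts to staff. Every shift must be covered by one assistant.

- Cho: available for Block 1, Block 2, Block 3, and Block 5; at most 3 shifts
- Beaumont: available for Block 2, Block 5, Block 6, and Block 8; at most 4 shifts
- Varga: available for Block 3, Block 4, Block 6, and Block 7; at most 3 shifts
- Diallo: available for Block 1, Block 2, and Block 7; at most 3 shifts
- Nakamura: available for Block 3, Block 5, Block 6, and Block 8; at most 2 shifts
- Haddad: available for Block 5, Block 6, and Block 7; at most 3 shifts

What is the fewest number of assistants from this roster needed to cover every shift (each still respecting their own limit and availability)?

3

8 slots to fill and no one can take more than 4, so at least ⌈8/4⌉ = 2 assistants are needed.
Any 2 assistants together have capacity at most 4+3 = 7 < 8 slots, so 2 can never suffice.
Cho, Beaumont, and Varga alone can cover everything: Block 1→Cho, Block 2→Cho, Block 3→Cho, Block 4→Varga, Block 5→Beaumont, Block 6→Beaumont, Block 7→Varga, Block 8→Beaumont.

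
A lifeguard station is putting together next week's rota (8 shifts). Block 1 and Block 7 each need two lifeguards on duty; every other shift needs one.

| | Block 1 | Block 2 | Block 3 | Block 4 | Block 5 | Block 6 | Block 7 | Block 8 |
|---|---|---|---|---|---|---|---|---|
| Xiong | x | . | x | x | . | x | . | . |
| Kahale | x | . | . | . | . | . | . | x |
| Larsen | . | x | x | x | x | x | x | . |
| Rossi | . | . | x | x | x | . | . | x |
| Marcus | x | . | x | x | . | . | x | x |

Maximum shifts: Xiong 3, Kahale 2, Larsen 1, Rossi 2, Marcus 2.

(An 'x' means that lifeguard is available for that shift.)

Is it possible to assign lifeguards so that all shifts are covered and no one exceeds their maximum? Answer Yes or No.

No

Total capacity is 10 and 10 slots are needed, so capacity alone doesn't rule it out.
Shifts {Block 2, Block 7} need 3 worker-slots in total, but the lifeguards available for any of those shifts (Larsen and Marcus) can supply at most 2 among them. So no valid schedule exists.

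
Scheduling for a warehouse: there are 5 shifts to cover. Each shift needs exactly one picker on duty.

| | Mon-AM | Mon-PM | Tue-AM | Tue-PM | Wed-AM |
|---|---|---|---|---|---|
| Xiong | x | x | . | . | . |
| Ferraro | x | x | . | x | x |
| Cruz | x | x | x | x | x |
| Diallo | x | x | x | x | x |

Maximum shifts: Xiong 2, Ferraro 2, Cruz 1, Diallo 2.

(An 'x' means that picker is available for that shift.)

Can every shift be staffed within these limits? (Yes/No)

One valid schedule: Mon-AM→Xiong, Mon-PM→Xiong, Tue-AM→Cruz, Tue-PM→Ferraro, Wed-AM→Ferraro.
Loads: Xiong 2/2, Ferraro 2/2, Cruz 1/1, Diallo 0/2 — all within limits.

Yes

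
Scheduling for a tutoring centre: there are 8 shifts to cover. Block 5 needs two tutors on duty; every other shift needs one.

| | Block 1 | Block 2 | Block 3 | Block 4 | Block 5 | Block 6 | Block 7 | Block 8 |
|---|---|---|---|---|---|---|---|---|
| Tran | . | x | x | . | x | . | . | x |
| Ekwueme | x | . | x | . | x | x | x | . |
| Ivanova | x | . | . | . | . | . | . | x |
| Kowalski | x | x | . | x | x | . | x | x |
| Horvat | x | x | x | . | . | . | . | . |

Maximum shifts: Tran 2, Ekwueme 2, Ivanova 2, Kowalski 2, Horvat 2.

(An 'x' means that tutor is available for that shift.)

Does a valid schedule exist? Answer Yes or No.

Yes

Block 4 can only be covered by Kowalski, so that assignment is forced.
Block 6 can only be covered by Ekwueme, so that assignment is forced.
One valid schedule: Block 1→Ivanova, Block 2→Tran, Block 3→Horvat, Block 4→Kowalski, Block 5→Tran+Kowalski, Block 6→Ekwueme, Block 7→Ekwueme, Block 8→Ivanova.
Loads: Tran 2/2, Ekwueme 2/2, Ivanova 2/2, Kowalski 2/2, Horvat 1/2 — all within limits.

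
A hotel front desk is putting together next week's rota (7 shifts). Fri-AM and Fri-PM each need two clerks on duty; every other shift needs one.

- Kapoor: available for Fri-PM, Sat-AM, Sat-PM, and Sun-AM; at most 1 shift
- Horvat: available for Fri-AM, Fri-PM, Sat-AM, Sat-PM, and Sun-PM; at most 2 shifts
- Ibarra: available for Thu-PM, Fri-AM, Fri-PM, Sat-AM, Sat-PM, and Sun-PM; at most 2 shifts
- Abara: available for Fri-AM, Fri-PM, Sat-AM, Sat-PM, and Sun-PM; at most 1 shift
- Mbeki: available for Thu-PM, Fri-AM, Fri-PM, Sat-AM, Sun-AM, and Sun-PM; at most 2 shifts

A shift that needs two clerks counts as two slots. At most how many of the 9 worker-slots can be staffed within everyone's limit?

8

Total capacity across all clerks is 1+2+2+1+2 = 8, and 9 slots are needed, so at most 8 can be filled.
An assignment achieving 8: Thu-PM→Ibarra, Fri-AM→Horvat+Ibarra, Fri-PM→Mbeki, Sat-AM→Mbeki, Sat-PM→Horvat, Sun-AM→Kapoor, Sun-PM→Abara.
Loads: Kapoor 1/1, Horvat 2/2, Ibarra 2/2, Abara 1/1, Mbeki 2/2.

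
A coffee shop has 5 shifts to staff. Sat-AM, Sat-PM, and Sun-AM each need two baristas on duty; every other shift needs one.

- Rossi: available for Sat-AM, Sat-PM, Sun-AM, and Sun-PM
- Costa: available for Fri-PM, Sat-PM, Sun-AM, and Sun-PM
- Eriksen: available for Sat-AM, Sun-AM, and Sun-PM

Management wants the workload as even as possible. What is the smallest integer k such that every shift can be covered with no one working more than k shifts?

3

With 3 baristas and 8 worker-slots to fill, someone must work at least ⌈8/3⌉ = 3 shifts, so k ≥ 3.
k = 3 works: Fri-PM→Costa, Sat-AM→Rossi+Eriksen, Sat-PM→Rossi+Costa, Sun-AM→Rossi+Costa, Sun-PM→Eriksen.
Loads: Rossi 3, Costa 3, Eriksen 2 — all ≤ 3.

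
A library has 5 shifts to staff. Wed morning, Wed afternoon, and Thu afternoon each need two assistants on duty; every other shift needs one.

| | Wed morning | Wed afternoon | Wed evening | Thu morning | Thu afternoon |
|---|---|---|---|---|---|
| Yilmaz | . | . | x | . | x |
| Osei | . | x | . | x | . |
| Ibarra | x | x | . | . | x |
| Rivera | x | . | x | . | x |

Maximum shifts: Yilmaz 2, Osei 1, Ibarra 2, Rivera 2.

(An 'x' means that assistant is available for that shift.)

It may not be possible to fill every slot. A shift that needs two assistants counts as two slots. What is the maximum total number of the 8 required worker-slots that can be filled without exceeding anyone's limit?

7

Total capacity across all assistants is 2+1+2+2 = 7, and 8 slots are needed, so at most 7 can be filled.
An assignment achieving 7: Wed morning→Ibarra+Rivera, Wed afternoon→Ibarra, Wed evening→Yilmaz, Thu morning→Osei, Thu afternoon→Yilmaz+Rivera.
Loads: Yilmaz 2/2, Osei 1/1, Ibarra 2/2, Rivera 2/2.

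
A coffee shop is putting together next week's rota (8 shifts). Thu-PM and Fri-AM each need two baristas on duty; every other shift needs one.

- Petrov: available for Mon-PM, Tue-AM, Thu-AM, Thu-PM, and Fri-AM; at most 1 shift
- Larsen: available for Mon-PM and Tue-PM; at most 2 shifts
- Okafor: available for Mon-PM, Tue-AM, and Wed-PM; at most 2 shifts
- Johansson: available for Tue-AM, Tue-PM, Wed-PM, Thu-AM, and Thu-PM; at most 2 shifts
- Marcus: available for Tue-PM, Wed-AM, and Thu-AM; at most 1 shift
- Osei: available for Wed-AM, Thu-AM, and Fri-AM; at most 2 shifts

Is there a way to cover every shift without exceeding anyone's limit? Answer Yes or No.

No

Total capacity is 10 and 10 slots are needed, so capacity alone doesn't rule it out.
Shifts {Thu-PM, Fri-AM} need 4 worker-slots in total, but the baristas available for any of those shifts (Petrov, Johansson, and Osei) can supply at most 3 among them. So no valid schedule exists.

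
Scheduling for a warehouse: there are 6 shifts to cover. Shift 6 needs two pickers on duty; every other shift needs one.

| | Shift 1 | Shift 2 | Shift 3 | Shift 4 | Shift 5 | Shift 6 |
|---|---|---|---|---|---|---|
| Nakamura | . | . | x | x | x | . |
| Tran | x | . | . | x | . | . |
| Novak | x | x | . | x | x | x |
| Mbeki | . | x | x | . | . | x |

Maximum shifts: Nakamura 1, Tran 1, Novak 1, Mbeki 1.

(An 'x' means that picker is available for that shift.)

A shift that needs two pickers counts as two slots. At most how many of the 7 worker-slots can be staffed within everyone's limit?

4

Total capacity across all pickers is 1+1+1+1 = 4, and 7 slots are needed, so at most 4 can be filled.
An assignment achieving 4: Shift 1→Tran, Shift 2→Novak, Shift 3→Nakamura, Shift 6→Mbeki.
Loads: Nakamura 1/1, Tran 1/1, Novak 1/1, Mbeki 1/1.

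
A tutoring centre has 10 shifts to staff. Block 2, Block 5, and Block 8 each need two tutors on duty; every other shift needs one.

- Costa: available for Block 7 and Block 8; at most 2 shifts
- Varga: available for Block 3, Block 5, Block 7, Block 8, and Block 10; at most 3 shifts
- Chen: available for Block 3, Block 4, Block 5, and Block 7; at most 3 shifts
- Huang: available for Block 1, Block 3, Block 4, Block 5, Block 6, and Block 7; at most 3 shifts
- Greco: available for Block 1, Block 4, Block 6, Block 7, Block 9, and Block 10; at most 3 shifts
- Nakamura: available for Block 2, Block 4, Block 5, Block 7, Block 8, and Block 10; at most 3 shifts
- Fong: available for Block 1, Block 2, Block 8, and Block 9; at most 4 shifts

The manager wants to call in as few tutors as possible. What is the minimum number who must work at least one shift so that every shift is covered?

4

13 slots to fill and no one can take more than 4, so at least ⌈13/4⌉ = 4 tutors are needed.
Varga, Huang, Nakamura, and Fong alone can cover everything: Block 1→Fong, Block 2→Nakamura+Fong, Block 3→Varga, Block 4→Huang, Block 5→Varga+Huang, Block 6→Huang, Block 7→Nakamura, Block 8→Nakamura+Fong, Block 9→Fong, Block 10→Varga.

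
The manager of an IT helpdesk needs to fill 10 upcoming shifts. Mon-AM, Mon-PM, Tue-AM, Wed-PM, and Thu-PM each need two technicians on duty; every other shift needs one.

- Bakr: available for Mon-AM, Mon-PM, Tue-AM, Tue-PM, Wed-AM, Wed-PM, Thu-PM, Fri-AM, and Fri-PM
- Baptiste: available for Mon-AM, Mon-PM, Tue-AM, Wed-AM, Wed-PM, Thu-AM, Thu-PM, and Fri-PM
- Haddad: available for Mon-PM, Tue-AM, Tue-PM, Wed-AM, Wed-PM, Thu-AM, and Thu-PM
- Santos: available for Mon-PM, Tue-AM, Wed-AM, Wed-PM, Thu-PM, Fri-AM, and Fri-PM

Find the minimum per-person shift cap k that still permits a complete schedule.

4

With 4 technicians and 15 worker-slots to fill, someone must work at least ⌈15/4⌉ = 4 shifts, so k ≥ 4.
k = 4 works: Mon-AM→Bakr+Baptiste, Mon-PM→Baptiste+Haddad, Tue-AM→Haddad+Santos, Tue-PM→Bakr, Wed-AM→Baptiste, Wed-PM→Haddad+Santos, Thu-AM→Baptiste, Thu-PM→Haddad+Santos, Fri-AM→Bakr, Fri-PM→Bakr.
Loads: Bakr 4, Baptiste 4, Haddad 4, Santos 3 — all ≤ 4.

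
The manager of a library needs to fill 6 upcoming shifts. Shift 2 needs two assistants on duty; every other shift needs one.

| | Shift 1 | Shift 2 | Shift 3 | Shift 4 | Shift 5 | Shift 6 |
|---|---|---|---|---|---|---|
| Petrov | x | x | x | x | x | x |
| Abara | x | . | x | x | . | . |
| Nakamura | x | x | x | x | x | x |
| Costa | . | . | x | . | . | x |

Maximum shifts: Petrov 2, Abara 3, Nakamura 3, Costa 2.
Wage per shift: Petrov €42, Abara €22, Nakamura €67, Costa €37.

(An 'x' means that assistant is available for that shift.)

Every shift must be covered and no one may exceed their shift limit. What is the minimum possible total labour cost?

€254

Shift 2 can only be covered by Petrov and Nakamura, so that assignment is forced.
Picking the cheapest available assistant for each shift independently would cost €254, and that bound is achievable.
An optimal schedule: Shift 1→Abara, Shift 2→Petrov+Nakamura, Shift 3→Abara, Shift 4→Abara, Shift 5→Petrov, Shift 6→Costa.
Total: 22 + 42 + 67 + 22 + 22 + 42 + 37 = €254.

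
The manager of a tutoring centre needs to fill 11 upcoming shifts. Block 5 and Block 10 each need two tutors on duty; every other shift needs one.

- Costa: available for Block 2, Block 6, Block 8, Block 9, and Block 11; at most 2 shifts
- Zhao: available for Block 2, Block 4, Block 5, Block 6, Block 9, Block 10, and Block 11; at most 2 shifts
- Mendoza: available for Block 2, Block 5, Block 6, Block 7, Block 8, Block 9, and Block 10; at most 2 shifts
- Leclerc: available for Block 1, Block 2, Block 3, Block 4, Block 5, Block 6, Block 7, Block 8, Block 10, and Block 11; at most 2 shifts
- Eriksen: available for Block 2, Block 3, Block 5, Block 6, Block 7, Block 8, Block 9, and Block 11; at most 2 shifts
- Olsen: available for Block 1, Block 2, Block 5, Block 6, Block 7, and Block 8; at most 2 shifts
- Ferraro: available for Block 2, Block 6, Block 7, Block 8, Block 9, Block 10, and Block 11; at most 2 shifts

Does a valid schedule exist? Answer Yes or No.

One valid schedule: Block 1→Leclerc, Block 2→Eriksen, Block 3→Leclerc, Block 4→Zhao, Block 5→Eriksen+Olsen, Block 6→Olsen, Block 7→Mendoza, Block 8→Mendoza, Block 9→Costa, Block 10→Zhao+Ferraro, Block 11→Costa.
Loads: Costa 2/2, Zhao 2/2, Mendoza 2/2, Leclerc 2/2, Eriksen 2/2, Olsen 2/2, Ferraro 1/2 — all within limits.

Yes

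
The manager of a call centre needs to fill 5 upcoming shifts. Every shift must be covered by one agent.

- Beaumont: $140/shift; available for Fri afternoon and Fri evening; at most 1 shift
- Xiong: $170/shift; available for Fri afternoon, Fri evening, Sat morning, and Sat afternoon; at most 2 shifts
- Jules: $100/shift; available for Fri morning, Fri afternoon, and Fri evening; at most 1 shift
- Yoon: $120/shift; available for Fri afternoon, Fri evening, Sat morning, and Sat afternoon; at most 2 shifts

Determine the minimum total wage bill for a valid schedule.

$650

Fri morning can only be covered by Jules, so that assignment is forced.
Picking the cheapest available agent for each shift independently would cost $540, but that ignores the shift limits.
An optimal schedule: Fri morning→Jules, Fri afternoon→Beaumont, Fri evening→Xiong, Sat morning→Yoon, Sat afternoon→Yoon.
Total: 100 + 140 + 170 + 120 + 120 = $650.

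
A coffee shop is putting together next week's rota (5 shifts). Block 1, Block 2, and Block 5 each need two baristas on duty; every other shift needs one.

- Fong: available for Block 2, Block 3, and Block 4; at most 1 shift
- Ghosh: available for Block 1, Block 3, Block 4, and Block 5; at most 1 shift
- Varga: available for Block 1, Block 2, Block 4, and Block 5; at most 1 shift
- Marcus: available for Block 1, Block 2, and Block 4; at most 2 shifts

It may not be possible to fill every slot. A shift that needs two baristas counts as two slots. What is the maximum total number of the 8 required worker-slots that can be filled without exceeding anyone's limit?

5

Total capacity across all baristas is 1+1+1+2 = 5, and 8 slots are needed, so at most 5 can be filled.
An assignment achieving 5: Block 1→Marcus, Block 2→Marcus, Block 3→Fong, Block 5→Ghosh+Varga.
Loads: Fong 1/1, Ghosh 1/1, Varga 1/1, Marcus 2/2.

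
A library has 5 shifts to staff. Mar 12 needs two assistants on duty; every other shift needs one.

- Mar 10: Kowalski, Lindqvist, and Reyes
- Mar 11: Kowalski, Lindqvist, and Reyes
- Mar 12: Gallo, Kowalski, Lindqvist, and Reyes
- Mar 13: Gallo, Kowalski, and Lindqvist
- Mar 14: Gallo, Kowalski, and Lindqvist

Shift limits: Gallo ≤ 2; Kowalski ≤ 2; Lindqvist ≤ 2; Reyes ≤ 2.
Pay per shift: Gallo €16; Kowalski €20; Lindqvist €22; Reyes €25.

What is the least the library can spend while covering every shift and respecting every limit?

Picking the cheapest available assistant for each shift independently would cost €108, but that ignores the shift limits.
An optimal schedule: Mar 10→Kowalski, Mar 11→Kowalski, Mar 12→Gallo+Lindqvist, Mar 13→Gallo, Mar 14→Lindqvist.
Total: 20 + 20 + 16 + 22 + 16 + 22 = €116.

€116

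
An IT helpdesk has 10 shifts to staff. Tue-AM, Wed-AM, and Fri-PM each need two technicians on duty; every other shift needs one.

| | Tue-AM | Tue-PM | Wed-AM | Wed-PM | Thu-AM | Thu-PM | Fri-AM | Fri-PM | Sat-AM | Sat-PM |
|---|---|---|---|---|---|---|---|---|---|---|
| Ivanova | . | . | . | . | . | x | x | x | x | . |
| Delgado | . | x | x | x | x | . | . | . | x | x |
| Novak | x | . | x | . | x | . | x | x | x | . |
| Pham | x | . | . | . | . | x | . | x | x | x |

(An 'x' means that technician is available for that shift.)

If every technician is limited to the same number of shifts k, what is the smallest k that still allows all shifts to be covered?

4

With 4 technicians and 13 worker-slots to fill, someone must work at least ⌈13/4⌉ = 4 shifts, so k ≥ 4.
k = 4 works: Tue-AM→Novak+Pham, Tue-PM→Delgado, Wed-AM→Delgado+Novak, Wed-PM→Delgado, Thu-AM→Delgado, Thu-PM→Ivanova, Fri-AM→Ivanova, Fri-PM→Ivanova+Novak, Sat-AM→Ivanova, Sat-PM→Pham.
Loads: Ivanova 4, Delgado 4, Novak 3, Pham 2 — all ≤ 4.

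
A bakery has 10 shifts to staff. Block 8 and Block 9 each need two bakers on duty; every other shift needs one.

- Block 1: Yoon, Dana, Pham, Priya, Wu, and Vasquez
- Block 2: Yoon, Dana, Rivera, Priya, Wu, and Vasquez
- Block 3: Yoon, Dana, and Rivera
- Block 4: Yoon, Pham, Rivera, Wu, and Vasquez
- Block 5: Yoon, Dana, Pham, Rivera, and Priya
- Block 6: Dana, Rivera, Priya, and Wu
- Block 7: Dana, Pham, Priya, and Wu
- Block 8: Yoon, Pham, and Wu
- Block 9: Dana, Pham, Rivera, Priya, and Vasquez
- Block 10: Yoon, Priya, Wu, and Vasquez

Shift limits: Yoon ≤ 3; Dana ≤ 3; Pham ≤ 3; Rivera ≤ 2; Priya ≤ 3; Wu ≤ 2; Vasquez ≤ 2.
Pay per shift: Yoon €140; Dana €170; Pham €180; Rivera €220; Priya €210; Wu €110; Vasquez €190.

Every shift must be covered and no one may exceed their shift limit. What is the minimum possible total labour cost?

€1880

Picking the cheapest available baker for each shift independently would cost €1540, but that ignores the shift limits.
An optimal schedule: Block 1→Pham, Block 2→Dana, Block 3→Yoon, Block 4→Pham, Block 5→Dana, Block 6→Wu, Block 7→Dana, Block 8→Wu+Yoon, Block 9→Pham+Vasquez, Block 10→Yoon.
Total: 180 + 170 + 140 + 180 + 170 + 110 + 170 + 110 + 140 + 180 + 190 + 140 = €1880.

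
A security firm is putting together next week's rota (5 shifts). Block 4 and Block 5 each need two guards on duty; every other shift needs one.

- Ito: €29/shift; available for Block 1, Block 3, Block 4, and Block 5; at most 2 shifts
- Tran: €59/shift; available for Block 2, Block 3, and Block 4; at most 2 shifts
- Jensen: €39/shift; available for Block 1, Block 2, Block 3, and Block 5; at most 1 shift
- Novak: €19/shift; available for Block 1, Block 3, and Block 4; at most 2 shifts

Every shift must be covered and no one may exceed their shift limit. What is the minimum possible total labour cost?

€253

Block 5 can only be covered by Ito and Jensen, so that assignment is forced.
Picking the cheapest available guard for each shift independently would cost €193, but that ignores the shift limits.
An optimal schedule: Block 1→Ito, Block 2→Tran, Block 3→Novak, Block 4→Tran+Novak, Block 5→Ito+Jensen.
Total: 29 + 59 + 19 + 59 + 19 + 29 + 39 = €253.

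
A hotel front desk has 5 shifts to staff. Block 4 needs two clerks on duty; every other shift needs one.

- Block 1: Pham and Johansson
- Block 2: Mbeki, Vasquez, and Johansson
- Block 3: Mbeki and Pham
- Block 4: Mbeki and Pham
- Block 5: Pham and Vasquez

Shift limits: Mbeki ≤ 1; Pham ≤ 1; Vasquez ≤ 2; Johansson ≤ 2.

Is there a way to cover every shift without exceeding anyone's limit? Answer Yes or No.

No

Total capacity is 6 and 6 slots are needed, so capacity alone doesn't rule it out.
Shifts {Block 3, Block 4} need 3 worker-slots in total, but the clerks available for any of those shifts (Mbeki and Pham) can supply at most 2 among them. So no valid schedule exists.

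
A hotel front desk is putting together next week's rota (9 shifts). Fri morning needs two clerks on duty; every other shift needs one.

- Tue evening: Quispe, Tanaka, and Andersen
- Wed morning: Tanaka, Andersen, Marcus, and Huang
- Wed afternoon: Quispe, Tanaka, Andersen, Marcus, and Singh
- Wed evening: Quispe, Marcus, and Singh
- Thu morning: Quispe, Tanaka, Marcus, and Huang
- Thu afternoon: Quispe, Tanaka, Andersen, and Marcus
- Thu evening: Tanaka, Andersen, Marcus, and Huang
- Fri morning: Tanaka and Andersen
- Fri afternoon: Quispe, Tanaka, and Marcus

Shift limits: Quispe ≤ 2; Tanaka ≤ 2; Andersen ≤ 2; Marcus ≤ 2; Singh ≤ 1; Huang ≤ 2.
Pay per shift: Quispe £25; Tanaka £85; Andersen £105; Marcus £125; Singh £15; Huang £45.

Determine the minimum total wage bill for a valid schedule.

£660

Fri morning can only be covered by Tanaka and Andersen, so that assignment is forced.
Picking the cheapest available clerk for each shift independently would cost £410, but that ignores the shift limits.
An optimal schedule: Tue evening→Quispe, Wed morning→Huang, Wed afternoon→Marcus, Wed evening→Singh, Thu morning→Huang, Thu afternoon→Tanaka, Thu evening→Andersen, Fri morning→Tanaka+Andersen, Fri afternoon→Quispe.
Total: 25 + 45 + 125 + 15 + 45 + 85 + 105 + 85 + 105 + 25 = £660.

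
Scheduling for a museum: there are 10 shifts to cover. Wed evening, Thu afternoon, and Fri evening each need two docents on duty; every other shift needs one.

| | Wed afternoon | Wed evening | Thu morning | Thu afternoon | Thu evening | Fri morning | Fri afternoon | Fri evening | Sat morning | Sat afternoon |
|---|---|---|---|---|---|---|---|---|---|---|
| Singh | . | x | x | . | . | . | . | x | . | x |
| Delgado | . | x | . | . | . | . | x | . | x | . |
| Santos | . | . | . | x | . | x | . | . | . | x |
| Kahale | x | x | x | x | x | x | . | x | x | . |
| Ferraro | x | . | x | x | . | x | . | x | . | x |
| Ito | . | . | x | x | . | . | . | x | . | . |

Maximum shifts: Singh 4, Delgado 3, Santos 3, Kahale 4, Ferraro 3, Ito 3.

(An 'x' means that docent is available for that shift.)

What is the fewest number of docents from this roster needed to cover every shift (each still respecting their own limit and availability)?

4

13 slots to fill and no one can take more than 4, so at least ⌈13/4⌉ = 4 docents are needed.
Singh, Delgado, Santos, and Kahale alone can cover everything: Wed afternoon→Kahale, Wed evening→Singh+Delgado, Thu morning→Singh, Thu afternoon→Santos+Kahale, Thu evening→Kahale, Fri morning→Santos, Fri afternoon→Delgado, Fri evening→Singh+Kahale, Sat morning→Delgado, Sat afternoon→Singh.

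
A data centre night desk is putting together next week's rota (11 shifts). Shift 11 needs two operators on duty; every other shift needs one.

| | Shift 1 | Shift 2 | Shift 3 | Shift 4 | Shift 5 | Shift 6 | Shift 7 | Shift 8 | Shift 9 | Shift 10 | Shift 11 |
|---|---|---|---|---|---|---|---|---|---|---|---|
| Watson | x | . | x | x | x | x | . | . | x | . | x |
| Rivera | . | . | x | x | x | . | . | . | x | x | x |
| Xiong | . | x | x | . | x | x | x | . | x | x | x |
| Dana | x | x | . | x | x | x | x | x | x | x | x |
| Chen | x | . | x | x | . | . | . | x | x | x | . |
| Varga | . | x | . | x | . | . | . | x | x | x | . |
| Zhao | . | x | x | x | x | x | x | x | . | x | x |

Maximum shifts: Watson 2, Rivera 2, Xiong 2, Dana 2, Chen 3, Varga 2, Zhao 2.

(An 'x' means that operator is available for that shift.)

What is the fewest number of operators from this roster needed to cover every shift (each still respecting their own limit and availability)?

6

12 slots to fill and no one can take more than 3, so at least ⌈12/3⌉ = 4 operators are needed.
Any 5 operators together have capacity at most 3+2+2+2+2 = 11 < 12 slots, so 5 can never suffice.
Watson, Rivera, Xiong, Dana, Chen, and Varga alone can cover everything: Shift 1→Watson, Shift 2→Xiong, Shift 3→Chen, Shift 4→Chen, Shift 5→Rivera, Shift 6→Watson, Shift 7→Xiong, Shift 8→Dana, Shift 9→Varga, Shift 10→Chen, Shift 11→Rivera+Dana.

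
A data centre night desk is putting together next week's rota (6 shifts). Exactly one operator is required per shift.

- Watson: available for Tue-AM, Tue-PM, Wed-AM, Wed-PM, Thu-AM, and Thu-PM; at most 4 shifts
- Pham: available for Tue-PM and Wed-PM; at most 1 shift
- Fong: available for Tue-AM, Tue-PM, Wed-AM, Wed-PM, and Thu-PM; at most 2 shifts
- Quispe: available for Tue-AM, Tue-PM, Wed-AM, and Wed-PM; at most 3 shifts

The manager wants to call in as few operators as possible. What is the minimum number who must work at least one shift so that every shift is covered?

6 slots to fill and no one can take more than 4, so at least ⌈6/4⌉ = 2 operators are needed.
Watson and Fong alone can cover everything: Tue-AM→Watson, Tue-PM→Watson, Wed-AM→Watson, Wed-PM→Fong, Thu-AM→Watson, Thu-PM→Fong.

2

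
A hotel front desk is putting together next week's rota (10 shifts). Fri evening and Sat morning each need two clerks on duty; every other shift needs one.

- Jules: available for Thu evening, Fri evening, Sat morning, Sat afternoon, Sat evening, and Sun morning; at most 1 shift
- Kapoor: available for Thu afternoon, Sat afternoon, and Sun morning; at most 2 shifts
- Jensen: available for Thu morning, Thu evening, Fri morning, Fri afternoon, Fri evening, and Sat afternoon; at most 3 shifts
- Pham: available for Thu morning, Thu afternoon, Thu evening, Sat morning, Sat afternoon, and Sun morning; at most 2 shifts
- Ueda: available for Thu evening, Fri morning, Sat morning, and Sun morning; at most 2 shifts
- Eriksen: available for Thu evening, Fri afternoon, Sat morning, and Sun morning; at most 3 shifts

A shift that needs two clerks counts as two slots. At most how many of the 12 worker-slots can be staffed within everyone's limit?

11

Total capacity across all clerks is 1+2+3+2+2+3 = 13, and 12 slots are needed, so at most 12 can be filled.
Shifts {Fri evening, Sat evening} need 3 slots but only Jules and Jensen are available for them, supplying at most 2 — so at least 1 slot must go unfilled.
An assignment achieving 11: Thu morning→Jensen, Thu afternoon→Kapoor, Thu evening→Pham, Fri morning→Jensen, Fri afternoon→Eriksen, Fri evening→Jensen, Sat morning→Pham+Ueda, Sat afternoon→Kapoor, Sat evening→Jules, Sun morning→Ueda.
Loads: Jules 1/1, Kapoor 2/2, Jensen 3/3, Pham 2/2, Ueda 2/2, Eriksen 1/3.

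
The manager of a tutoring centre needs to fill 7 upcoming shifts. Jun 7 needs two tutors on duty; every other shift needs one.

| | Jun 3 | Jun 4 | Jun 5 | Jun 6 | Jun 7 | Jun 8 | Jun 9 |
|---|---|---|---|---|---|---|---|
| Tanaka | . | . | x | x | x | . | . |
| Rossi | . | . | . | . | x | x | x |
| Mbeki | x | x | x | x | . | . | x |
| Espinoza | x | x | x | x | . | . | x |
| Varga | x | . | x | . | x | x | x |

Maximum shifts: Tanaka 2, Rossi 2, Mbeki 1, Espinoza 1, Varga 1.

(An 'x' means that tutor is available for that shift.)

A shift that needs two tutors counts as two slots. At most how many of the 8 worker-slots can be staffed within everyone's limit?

7

Total capacity across all tutors is 2+2+1+1+1 = 7, and 8 slots are needed, so at most 7 can be filled.
An assignment achieving 7: Jun 3→Espinoza, Jun 4→Mbeki, Jun 5→Varga, Jun 6→Tanaka, Jun 7→Tanaka+Rossi, Jun 8→Rossi.
Loads: Tanaka 2/2, Rossi 2/2, Mbeki 1/1, Espinoza 1/1, Varga 1/1.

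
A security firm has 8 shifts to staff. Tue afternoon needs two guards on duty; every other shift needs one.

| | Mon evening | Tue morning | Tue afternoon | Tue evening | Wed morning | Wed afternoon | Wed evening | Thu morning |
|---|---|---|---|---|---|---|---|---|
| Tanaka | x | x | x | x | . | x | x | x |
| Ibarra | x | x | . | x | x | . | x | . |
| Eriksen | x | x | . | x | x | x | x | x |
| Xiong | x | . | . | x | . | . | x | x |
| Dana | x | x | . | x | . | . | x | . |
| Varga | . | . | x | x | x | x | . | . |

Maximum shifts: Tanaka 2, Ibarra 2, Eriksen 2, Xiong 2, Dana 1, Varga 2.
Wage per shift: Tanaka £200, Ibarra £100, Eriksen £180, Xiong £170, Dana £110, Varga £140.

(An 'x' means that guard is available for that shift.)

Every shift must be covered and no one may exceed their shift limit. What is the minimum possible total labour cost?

£1310

Tue afternoon can only be covered by Tanaka and Varga, so that assignment is forced.
Picking the cheapest available guard for each shift independently would cost £1150, but that ignores the shift limits.
An optimal schedule: Mon evening→Dana, Tue morning→Ibarra, Tue afternoon→Varga+Tanaka, Tue evening→Eriksen, Wed morning→Ibarra, Wed afternoon→Varga, Wed evening→Xiong, Thu morning→Xiong.
Total: 110 + 100 + 140 + 200 + 180 + 100 + 140 + 170 + 170 = £1310.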